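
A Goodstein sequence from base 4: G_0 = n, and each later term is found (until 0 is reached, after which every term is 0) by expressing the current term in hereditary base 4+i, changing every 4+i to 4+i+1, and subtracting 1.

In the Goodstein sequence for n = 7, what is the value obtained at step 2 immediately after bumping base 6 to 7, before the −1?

[0] 7 ≡ 4 + 3 (base 4). Lift 5: 8. −1: 7.
[1] 7 ≡ 5 + 2 (base 5). Lift 6: 8. −1: 7.

8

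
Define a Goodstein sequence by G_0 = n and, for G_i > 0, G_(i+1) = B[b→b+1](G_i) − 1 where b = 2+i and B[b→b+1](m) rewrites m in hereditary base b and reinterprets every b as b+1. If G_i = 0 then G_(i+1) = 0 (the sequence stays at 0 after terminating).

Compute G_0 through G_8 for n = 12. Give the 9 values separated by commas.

[0] 12 ≡ 2^(2 + 1) + 2^2 (base 2). Lift 3: 108. −1: 107.
[1] 107 ≡ 3^(3 + 1) + 2·3^2 + 2·3 + 2 (base 3). Lift 4: 1066. −1: 1065.
[2] 1065 ≡ 4^(4 + 1) + 2·4^2 + 2·4 + 1 (base 4). Lift 5: 15686. −1: 15685.
[3] 15685 ≡ 5^(5 + 1) + 2·5^2 + 2·5 (base 5). Lift 6: 280020. −1: 280019.
[4] 280019 ≡ 6^(6 + 1) + 2·6^2 + 6 + 5 (base 6). Lift 7: 5764911. −1: 5764910.
[5] 5764910 ≡ 7^(7 + 1) + 2·7^2 + 7 + 4 (base 7). Lift 8: 134217868. −1: 134217867.
[6] 134217867 ≡ 8^(8 + 1) + 2·8^2 + 8 + 3 (base 8). Lift 9: 3486784575. −1: 3486784574.
[7] 3486784574 ≡ 9^(9 + 1) + 2·9^2 + 9 + 2 (base 9). Lift 10: 100000000212. −1: 100000000211.

12, 107, 1065, 15685, 280019, 5764910, 134217867, 3486784574, 100000000211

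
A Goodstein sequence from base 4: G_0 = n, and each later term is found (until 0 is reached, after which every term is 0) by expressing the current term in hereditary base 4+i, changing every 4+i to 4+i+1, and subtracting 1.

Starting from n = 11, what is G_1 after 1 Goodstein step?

12

[0] 11 ≡ 2·4 + 3 (base 4). Lift 5: 13. −1: 12.
[1] 12 ≡ 2·5 + 2 (base 5). Lift 6: 14. −1: 13.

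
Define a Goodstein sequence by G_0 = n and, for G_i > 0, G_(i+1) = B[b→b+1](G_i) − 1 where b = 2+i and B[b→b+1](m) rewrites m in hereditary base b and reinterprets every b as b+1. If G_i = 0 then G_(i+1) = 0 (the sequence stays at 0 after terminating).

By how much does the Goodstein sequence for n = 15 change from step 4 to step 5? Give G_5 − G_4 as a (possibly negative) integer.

6261751

i=0: 15 = 2^(2 + 1) + 2^2 + 2 + 1 (b=2); 2→3: 3^(3 + 1) + 3^3 + 3 + 1 = 112; 112−1 = 111
i=1: 111 = 3^(3 + 1) + 3^3 + 3 (b=3); 3→4: 4^(4 + 1) + 4^4 + 4 = 1284; 1284−1 = 1283
i=2: 1283 = 4^(4 + 1) + 4^4 + 3 (b=4); 4→5: 5^(5 + 1) + 5^5 + 3 = 18753; 18753−1 = 18752
i=3: 18752 = 5^(5 + 1) + 5^5 + 2 (b=5); 5→6: 6^(6 + 1) + 6^6 + 2 = 326594; 326594−1 = 326593
i=4: 326593 = 6^(6 + 1) + 6^6 + 1 (b=6); 6→7: 7^(7 + 1) + 7^7 + 1 = 6588345; 6588345−1 = 6588344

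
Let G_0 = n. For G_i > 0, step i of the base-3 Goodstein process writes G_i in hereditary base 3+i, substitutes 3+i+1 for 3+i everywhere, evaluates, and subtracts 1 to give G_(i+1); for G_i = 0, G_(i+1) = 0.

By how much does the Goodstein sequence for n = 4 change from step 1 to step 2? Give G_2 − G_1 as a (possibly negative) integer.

base 3: 4 = 3 + 1; at 4: 4 + 1 = 5; next = 4
base 4: 4 = 4; at 5: 5 = 5; next = 4

0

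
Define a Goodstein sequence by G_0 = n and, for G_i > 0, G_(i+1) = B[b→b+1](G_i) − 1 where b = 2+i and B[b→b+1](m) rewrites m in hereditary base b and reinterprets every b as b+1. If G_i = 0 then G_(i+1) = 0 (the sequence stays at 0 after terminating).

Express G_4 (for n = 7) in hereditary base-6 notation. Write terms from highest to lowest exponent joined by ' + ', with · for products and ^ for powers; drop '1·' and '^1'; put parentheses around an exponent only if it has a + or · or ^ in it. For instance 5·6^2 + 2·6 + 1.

base 2: 7 = 2^2 + 2 + 1; at 3: 3^3 + 3 + 1 = 31; next = 30
base 3: 30 = 3^3 + 3; at 4: 4^4 + 4 = 260; next = 259
base 4: 259 = 4^4 + 3; at 5: 5^5 + 3 = 3128; next = 3127
base 5: 3127 = 5^5 + 2; at 6: 6^6 + 2 = 46658; next = 46657
base 6: 46657 = 6^6 + 1; at 7: 7^7 + 1 = 823544; next = 823543

6^6 + 1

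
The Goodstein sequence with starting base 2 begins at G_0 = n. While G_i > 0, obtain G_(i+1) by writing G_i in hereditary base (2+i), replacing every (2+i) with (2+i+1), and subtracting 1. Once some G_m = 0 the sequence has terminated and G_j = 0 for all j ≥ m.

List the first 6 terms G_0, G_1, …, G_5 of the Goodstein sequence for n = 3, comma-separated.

i=0: 3 = 2 + 1 (b=2); 2→3: 3 + 1 = 4; 4−1 = 3
i=1: 3 = 3 (b=3); 3→4: 4 = 4; 4−1 = 3
i=2: 3 = 3 (b=4); 4→5: 3 = 3; 3−1 = 2
i=3: 2 = 2 (b=5); 5→6: 2 = 2; 2−1 = 1
i=4: 1 = 1 (b=6); 6→7: 1 = 1; 1−1 = 0

3, 3, 3, 2, 1, 0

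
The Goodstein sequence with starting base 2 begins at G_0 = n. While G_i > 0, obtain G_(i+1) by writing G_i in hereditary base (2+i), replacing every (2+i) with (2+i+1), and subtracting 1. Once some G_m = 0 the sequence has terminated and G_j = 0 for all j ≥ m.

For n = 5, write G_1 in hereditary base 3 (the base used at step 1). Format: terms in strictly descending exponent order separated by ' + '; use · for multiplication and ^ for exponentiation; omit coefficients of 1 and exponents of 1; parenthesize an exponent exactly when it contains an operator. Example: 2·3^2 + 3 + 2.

3^3

G_0=5  [base 2] 2^2 + 1  →[2↦3]→  3^3 + 1 = 28  −1 ⇒ G_1=27
G_1=27  [base 3] 3^3  →[3↦4]→  4^4 = 256  −1 ⇒ G_2=255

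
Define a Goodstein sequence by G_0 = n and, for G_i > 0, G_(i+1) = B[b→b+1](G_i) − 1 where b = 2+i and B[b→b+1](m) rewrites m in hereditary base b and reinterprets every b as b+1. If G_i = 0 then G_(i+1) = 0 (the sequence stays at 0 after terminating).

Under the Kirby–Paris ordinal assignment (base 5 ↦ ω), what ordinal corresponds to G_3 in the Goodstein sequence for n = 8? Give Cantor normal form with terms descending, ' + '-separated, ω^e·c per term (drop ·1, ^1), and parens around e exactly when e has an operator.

(0) 8|_2 = 2^(2 + 1) ↦ 3^(3 + 1)|_3 = 81 ⇒ 80
(1) 80|_3 = 2·3^3 + 2·3^2 + 2·3 + 2 ↦ 2·4^4 + 2·4^2 + 2·4 + 2|_4 = 554 ⇒ 553
(2) 553|_4 = 2·4^4 + 2·4^2 + 2·4 + 1 ↦ 2·5^5 + 2·5^2 + 2·5 + 1|_5 = 6311 ⇒ 6310
(3) 6310|_5 = 2·5^5 + 2·5^2 + 2·5 ↦ 2·6^6 + 2·6^2 + 2·6|_6 = 93396 ⇒ 93395

ω^ω·2 + ω^2·2 + ω·2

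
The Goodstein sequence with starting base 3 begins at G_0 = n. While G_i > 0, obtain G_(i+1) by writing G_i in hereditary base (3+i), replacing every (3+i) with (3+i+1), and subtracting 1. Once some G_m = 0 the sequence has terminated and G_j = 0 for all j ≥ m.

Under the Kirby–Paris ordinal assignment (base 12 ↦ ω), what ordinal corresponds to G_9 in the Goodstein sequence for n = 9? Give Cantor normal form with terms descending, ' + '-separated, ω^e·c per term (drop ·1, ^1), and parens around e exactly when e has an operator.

ω·2 + 3

(0) 9|_3 = 3^2 ↦ 4^2|_4 = 16 ⇒ 15
(1) 15|_4 = 3·4 + 3 ↦ 3·5 + 3|_5 = 18 ⇒ 17
(2) 17|_5 = 3·5 + 2 ↦ 3·6 + 2|_6 = 20 ⇒ 19
(3) 19|_6 = 3·6 + 1 ↦ 3·7 + 1|_7 = 22 ⇒ 21
(4) 21|_7 = 3·7 ↦ 3·8|_8 = 24 ⇒ 23
(5) 23|_8 = 2·8 + 7 ↦ 2·9 + 7|_9 = 25 ⇒ 24
(6) 24|_9 = 2·9 + 6 ↦ 2·10 + 6|_10 = 26 ⇒ 25
(7) 25|_10 = 2·10 + 5 ↦ 2·11 + 5|_11 = 27 ⇒ 26
(8) 26|_11 = 2·11 + 4 ↦ 2·12 + 4|_12 = 28 ⇒ 27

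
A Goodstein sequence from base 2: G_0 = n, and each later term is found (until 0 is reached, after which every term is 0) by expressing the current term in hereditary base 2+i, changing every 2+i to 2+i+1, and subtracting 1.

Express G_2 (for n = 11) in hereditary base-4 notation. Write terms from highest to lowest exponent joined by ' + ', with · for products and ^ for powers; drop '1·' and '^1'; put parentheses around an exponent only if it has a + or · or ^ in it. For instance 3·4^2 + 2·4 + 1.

step 0: 11 = 2^(2 + 1) + 2 + 1; sub 3 for 2: 3^(3 + 1) + 3 + 1; = 85; G_1 = 85−1 = 84
step 1: 84 = 3^(3 + 1) + 3; sub 4 for 3: 4^(4 + 1) + 4; = 1028; G_2 = 1028−1 = 1027

4^(4 + 1) + 3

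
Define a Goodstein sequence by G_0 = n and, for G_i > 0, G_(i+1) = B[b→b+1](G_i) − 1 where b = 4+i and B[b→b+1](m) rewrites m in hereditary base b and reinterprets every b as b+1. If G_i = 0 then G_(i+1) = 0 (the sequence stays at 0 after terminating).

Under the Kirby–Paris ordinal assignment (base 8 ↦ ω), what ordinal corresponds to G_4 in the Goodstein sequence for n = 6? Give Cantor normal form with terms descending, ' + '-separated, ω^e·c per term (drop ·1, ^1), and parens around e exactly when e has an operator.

base 4: 6 = 4 + 2; at 5: 5 + 2 = 7; next = 6
base 5: 6 = 5 + 1; at 6: 6 + 1 = 7; next = 6
base 6: 6 = 6; at 7: 7 = 7; next = 6
base 7: 6 = 6; at 8: 6 = 6; next = 5

5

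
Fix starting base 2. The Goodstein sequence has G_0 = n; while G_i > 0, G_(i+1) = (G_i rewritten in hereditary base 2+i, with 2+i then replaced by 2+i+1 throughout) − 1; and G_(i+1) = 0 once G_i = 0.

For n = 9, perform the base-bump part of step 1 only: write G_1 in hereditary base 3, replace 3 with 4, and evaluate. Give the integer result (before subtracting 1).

1024

[0] 9 ≡ 2^(2 + 1) + 1 (base 2). Lift 3: 82. −1: 81.
[1] 81 ≡ 3^(3 + 1) (base 3). Lift 4: 1024. −1: 1023.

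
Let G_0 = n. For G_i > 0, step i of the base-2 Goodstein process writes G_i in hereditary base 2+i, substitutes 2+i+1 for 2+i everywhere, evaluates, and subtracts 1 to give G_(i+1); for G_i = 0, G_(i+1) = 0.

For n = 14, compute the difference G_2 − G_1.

1171

[0] 14 ≡ 2^(2 + 1) + 2^2 + 2 (base 2). Lift 3: 111. −1: 110.
[1] 110 ≡ 3^(3 + 1) + 3^3 + 2 (base 3). Lift 4: 1282. −1: 1281.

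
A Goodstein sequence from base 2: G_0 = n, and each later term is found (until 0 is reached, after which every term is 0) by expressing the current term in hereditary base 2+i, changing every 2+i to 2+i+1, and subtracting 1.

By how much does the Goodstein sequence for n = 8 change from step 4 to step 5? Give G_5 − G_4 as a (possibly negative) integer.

G_0=8  [base 2] 2^(2 + 1)  →[2↦3]→  3^(3 + 1) = 81  −1 ⇒ G_1=80
G_1=80  [base 3] 2·3^3 + 2·3^2 + 2·3 + 2  →[3↦4]→  2·4^4 + 2·4^2 + 2·4 + 2 = 554  −1 ⇒ G_2=553
G_2=553  [base 4] 2·4^4 + 2·4^2 + 2·4 + 1  →[4↦5]→  2·5^5 + 2·5^2 + 2·5 + 1 = 6311  −1 ⇒ G_3=6310
G_3=6310  [base 5] 2·5^5 + 2·5^2 + 2·5  →[5↦6]→  2·6^6 + 2·6^2 + 2·6 = 93396  −1 ⇒ G_4=93395
G_4=93395  [base 6] 2·6^6 + 2·6^2 + 6 + 5  →[6↦7]→  2·7^7 + 2·7^2 + 7 + 5 = 1647196  −1 ⇒ G_5=1647195

1553800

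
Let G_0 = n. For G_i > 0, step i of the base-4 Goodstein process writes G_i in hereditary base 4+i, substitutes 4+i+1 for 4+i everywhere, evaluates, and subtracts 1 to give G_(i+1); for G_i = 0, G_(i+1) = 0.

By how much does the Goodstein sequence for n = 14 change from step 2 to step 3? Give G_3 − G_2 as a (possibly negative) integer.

2

i=0: 14 = 3·4 + 2 (b=4); 4→5: 3·5 + 2 = 17; 17−1 = 16
i=1: 16 = 3·5 + 1 (b=5); 5→6: 3·6 + 1 = 19; 19−1 = 18
i=2: 18 = 3·6 (b=6); 6→7: 3·7 = 21; 21−1 = 20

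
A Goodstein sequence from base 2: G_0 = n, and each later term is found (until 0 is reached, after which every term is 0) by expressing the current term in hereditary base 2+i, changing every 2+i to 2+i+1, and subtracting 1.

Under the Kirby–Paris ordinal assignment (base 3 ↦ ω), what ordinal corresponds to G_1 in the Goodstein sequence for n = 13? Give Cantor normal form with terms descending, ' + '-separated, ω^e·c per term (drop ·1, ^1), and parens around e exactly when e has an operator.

ω^(ω + 1) + ω^ω

[0] 13 ≡ 2^(2 + 1) + 2^2 + 1 (base 2). Lift 3: 109. −1: 108.
[1] 108 ≡ 3^(3 + 1) + 3^3 (base 3). Lift 4: 1280. −1: 1279.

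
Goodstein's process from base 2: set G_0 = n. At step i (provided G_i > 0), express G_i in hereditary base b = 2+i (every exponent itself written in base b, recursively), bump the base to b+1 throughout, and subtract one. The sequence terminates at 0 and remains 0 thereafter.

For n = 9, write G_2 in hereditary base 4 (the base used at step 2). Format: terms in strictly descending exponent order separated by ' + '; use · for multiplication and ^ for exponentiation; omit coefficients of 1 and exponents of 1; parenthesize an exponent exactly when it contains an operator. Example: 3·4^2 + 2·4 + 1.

3·4^4 + 3·4^3 + 3·4^2 + 3·4 + 3

base 2: 9 = 2^(2 + 1) + 1; at 3: 3^(3 + 1) + 1 = 82; next = 81
base 3: 81 = 3^(3 + 1); at 4: 4^(4 + 1) = 1024; next = 1023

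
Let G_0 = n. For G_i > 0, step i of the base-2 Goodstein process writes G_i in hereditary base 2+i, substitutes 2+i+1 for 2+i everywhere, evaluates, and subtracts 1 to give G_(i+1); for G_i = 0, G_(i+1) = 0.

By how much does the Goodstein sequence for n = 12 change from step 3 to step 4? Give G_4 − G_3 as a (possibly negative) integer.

G_0=12  [base 2] 2^(2 + 1) + 2^2  →[2↦3]→  3^(3 + 1) + 3^3 = 108  −1 ⇒ G_1=107
G_1=107  [base 3] 3^(3 + 1) + 2·3^2 + 2·3 + 2  →[3↦4]→  4^(4 + 1) + 2·4^2 + 2·4 + 2 = 1066  −1 ⇒ G_2=1065
G_2=1065  [base 4] 4^(4 + 1) + 2·4^2 + 2·4 + 1  →[4↦5]→  5^(5 + 1) + 2·5^2 + 2·5 + 1 = 15686  −1 ⇒ G_3=15685
G_3=15685  [base 5] 5^(5 + 1) + 2·5^2 + 2·5  →[5↦6]→  6^(6 + 1) + 2·6^2 + 2·6 = 280020  −1 ⇒ G_4=280019

264334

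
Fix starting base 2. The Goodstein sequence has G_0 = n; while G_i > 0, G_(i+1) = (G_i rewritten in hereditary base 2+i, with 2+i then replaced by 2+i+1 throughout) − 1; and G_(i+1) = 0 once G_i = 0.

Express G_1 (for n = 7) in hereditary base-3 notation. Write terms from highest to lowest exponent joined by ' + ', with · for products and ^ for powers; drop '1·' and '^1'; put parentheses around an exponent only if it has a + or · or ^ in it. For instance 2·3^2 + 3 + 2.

3^3 + 3

G_0 = 7. HB_2(7) = 2^2 + 2 + 1. Bump = 31. G_1 = 30.
G_1 = 30. HB_3(30) = 3^3 + 3. Bump = 260. G_2 = 259.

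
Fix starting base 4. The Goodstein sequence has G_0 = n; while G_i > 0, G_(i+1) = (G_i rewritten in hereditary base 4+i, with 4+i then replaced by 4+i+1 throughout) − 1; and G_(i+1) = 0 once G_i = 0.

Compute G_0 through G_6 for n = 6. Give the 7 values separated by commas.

[0] 6 ≡ 4 + 2 (base 4). Lift 5: 7. −1: 6.
[1] 6 ≡ 5 + 1 (base 5). Lift 6: 7. −1: 6.
[2] 6 ≡ 6 (base 6). Lift 7: 7. −1: 6.
[3] 6 ≡ 6 (base 7). Lift 8: 6. −1: 5.
[4] 5 ≡ 5 (base 8). Lift 9: 5. −1: 4.
[5] 4 ≡ 4 (base 9). Lift 10: 4. −1: 3.

6, 6, 6, 6, 5, 4, 3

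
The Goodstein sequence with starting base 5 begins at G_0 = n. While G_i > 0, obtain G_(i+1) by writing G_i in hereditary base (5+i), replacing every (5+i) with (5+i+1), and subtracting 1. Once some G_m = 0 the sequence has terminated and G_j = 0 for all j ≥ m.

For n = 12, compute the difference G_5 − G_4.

i=0: 12 = 2·5 + 2 (b=5); 5→6: 2·6 + 2 = 14; 14−1 = 13
i=1: 13 = 2·6 + 1 (b=6); 6→7: 2·7 + 1 = 15; 15−1 = 14
i=2: 14 = 2·7 (b=7); 7→8: 2·8 = 16; 16−1 = 15
i=3: 15 = 8 + 7 (b=8); 8→9: 9 + 7 = 16; 16−1 = 15
i=4: 15 = 9 + 6 (b=9); 9→10: 10 + 6 = 16; 16−1 = 15

0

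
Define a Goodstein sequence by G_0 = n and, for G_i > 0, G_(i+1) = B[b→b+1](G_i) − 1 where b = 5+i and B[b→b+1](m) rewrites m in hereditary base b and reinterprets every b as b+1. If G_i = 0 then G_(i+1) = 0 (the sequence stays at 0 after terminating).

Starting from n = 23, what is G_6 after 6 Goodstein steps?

G_0 = 23. HB_5(23) = 4·5 + 3. Bump = 27. G_1 = 26.
G_1 = 26. HB_6(26) = 4·6 + 2. Bump = 30. G_2 = 29.
G_2 = 29. HB_7(29) = 4·7 + 1. Bump = 33. G_3 = 32.
G_3 = 32. HB_8(32) = 4·8. Bump = 36. G_4 = 35.
G_4 = 35. HB_9(35) = 3·9 + 8. Bump = 38. G_5 = 37.
G_5 = 37. HB_10(37) = 3·10 + 7. Bump = 40. G_6 = 39.

39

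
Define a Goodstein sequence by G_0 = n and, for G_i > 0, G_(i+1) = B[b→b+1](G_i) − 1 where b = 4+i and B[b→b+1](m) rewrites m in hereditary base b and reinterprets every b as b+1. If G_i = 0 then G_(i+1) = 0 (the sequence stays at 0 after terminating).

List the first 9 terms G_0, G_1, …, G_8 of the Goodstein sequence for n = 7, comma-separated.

[0] 7 ≡ 4 + 3 (base 4). Lift 5: 8. −1: 7.
[1] 7 ≡ 5 + 2 (base 5). Lift 6: 8. −1: 7.
[2] 7 ≡ 6 + 1 (base 6). Lift 7: 8. −1: 7.
[3] 7 ≡ 7 (base 7). Lift 8: 8. −1: 7.
[4] 7 ≡ 7 (base 8). Lift 9: 7. −1: 6.
[5] 6 ≡ 6 (base 9). Lift 10: 6. −1: 5.
[6] 5 ≡ 5 (base 10). Lift 11: 5. −1: 4.
[7] 4 ≡ 4 (base 11). Lift 12: 4. −1: 3.

7, 7, 7, 7, 7, 6, 5, 4, 3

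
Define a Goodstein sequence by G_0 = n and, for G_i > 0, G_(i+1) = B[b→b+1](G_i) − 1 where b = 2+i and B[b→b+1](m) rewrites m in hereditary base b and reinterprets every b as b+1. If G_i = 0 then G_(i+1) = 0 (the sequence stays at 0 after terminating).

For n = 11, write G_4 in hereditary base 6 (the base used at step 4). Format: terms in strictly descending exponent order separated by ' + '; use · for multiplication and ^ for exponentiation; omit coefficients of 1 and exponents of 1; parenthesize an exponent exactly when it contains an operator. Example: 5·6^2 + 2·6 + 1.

6^(6 + 1) + 1

[0] 11 ≡ 2^(2 + 1) + 2 + 1 (base 2). Lift 3: 85. −1: 84.
[1] 84 ≡ 3^(3 + 1) + 3 (base 3). Lift 4: 1028. −1: 1027.
[2] 1027 ≡ 4^(4 + 1) + 3 (base 4). Lift 5: 15628. −1: 15627.
[3] 15627 ≡ 5^(5 + 1) + 2 (base 5). Lift 6: 279938. −1: 279937.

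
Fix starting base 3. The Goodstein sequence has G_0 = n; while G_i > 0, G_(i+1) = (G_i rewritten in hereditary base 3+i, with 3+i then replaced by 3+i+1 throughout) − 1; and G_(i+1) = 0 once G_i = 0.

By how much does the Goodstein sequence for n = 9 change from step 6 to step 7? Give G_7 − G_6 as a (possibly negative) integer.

1

i=0: 9 = 3^2 (b=3); 3→4: 4^2 = 16; 16−1 = 15
i=1: 15 = 3·4 + 3 (b=4); 4→5: 3·5 + 3 = 18; 18−1 = 17
i=2: 17 = 3·5 + 2 (b=5); 5→6: 3·6 + 2 = 20; 20−1 = 19
i=3: 19 = 3·6 + 1 (b=6); 6→7: 3·7 + 1 = 22; 22−1 = 21
i=4: 21 = 3·7 (b=7); 7→8: 3·8 = 24; 24−1 = 23
i=5: 23 = 2·8 + 7 (b=8); 8→9: 2·9 + 7 = 25; 25−1 = 24
i=6: 24 = 2·9 + 6 (b=9); 9→10: 2·10 + 6 = 26; 26−1 = 25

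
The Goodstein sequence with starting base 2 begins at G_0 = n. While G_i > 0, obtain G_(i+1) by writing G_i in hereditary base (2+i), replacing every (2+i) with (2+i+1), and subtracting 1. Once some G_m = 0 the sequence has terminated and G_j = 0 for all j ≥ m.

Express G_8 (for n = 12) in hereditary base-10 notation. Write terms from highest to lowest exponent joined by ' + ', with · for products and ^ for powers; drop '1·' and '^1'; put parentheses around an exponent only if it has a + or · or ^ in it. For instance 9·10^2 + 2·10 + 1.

10^(10 + 1) + 2·10^2 + 10 + 1

(0) 12|_2 = 2^(2 + 1) + 2^2 ↦ 3^(3 + 1) + 3^3|_3 = 108 ⇒ 107
(1) 107|_3 = 3^(3 + 1) + 2·3^2 + 2·3 + 2 ↦ 4^(4 + 1) + 2·4^2 + 2·4 + 2|_4 = 1066 ⇒ 1065
(2) 1065|_4 = 4^(4 + 1) + 2·4^2 + 2·4 + 1 ↦ 5^(5 + 1) + 2·5^2 + 2·5 + 1|_5 = 15686 ⇒ 15685
(3) 15685|_5 = 5^(5 + 1) + 2·5^2 + 2·5 ↦ 6^(6 + 1) + 2·6^2 + 2·6|_6 = 280020 ⇒ 280019
(4) 280019|_6 = 6^(6 + 1) + 2·6^2 + 6 + 5 ↦ 7^(7 + 1) + 2·7^2 + 7 + 5|_7 = 5764911 ⇒ 5764910
(5) 5764910|_7 = 7^(7 + 1) + 2·7^2 + 7 + 4 ↦ 8^(8 + 1) + 2·8^2 + 8 + 4|_8 = 134217868 ⇒ 134217867
(6) 134217867|_8 = 8^(8 + 1) + 2·8^2 + 8 + 3 ↦ 9^(9 + 1) + 2·9^2 + 9 + 3|_9 = 3486784575 ⇒ 3486784574
(7) 3486784574|_9 = 9^(9 + 1) + 2·9^2 + 9 + 2 ↦ 10^(10 + 1) + 2·10^2 + 10 + 2|_10 = 100000000212 ⇒ 100000000211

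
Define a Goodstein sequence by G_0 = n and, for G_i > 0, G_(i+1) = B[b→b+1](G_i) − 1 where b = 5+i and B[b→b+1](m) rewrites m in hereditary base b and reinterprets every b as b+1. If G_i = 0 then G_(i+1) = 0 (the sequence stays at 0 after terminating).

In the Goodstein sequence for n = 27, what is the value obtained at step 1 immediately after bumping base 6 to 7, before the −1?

i=0: 27 = 5^2 + 2 (b=5); 5→6: 6^2 + 2 = 38; 38−1 = 37
i=1: 37 = 6^2 + 1 (b=6); 6→7: 7^2 + 1 = 50; 50−1 = 49

50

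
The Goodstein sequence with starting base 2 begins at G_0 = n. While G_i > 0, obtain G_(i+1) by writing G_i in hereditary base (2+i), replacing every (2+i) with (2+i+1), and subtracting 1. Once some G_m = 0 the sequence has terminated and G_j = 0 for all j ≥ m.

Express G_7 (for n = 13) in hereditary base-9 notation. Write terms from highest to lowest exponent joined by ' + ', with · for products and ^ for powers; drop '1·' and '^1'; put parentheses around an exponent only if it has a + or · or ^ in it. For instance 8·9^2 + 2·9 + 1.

9^(9 + 1) + 3·9^3 + 3·9^2 + 2·9 + 6

i=0: 13 = 2^(2 + 1) + 2^2 + 1 (b=2); 2→3: 3^(3 + 1) + 3^3 + 1 = 109; 109−1 = 108
i=1: 108 = 3^(3 + 1) + 3^3 (b=3); 3→4: 4^(4 + 1) + 4^4 = 1280; 1280−1 = 1279
i=2: 1279 = 4^(4 + 1) + 3·4^3 + 3·4^2 + 3·4 + 3 (b=4); 4→5: 5^(5 + 1) + 3·5^3 + 3·5^2 + 3·5 + 3 = 16093; 16093−1 = 16092
i=3: 16092 = 5^(5 + 1) + 3·5^3 + 3·5^2 + 3·5 + 2 (b=5); 5→6: 6^(6 + 1) + 3·6^3 + 3·6^2 + 3·6 + 2 = 280712; 280712−1 = 280711
i=4: 280711 = 6^(6 + 1) + 3·6^3 + 3·6^2 + 3·6 + 1 (b=6); 6→7: 7^(7 + 1) + 3·7^3 + 3·7^2 + 3·7 + 1 = 5765999; 5765999−1 = 5765998
i=5: 5765998 = 7^(7 + 1) + 3·7^3 + 3·7^2 + 3·7 (b=7); 7→8: 8^(8 + 1) + 3·8^3 + 3·8^2 + 3·8 = 134219480; 134219480−1 = 134219479
i=6: 134219479 = 8^(8 + 1) + 3·8^3 + 3·8^2 + 2·8 + 7 (b=8); 8→9: 9^(9 + 1) + 3·9^3 + 3·9^2 + 2·9 + 7 = 3486786856; 3486786856−1 = 3486786855
i=7: 3486786855 = 9^(9 + 1) + 3·9^3 + 3·9^2 + 2·9 + 6 (b=9); 9→10: 10^(10 + 1) + 3·10^3 + 3·10^2 + 2·10 + 6 = 100000003326; 100000003326−1 = 100000003325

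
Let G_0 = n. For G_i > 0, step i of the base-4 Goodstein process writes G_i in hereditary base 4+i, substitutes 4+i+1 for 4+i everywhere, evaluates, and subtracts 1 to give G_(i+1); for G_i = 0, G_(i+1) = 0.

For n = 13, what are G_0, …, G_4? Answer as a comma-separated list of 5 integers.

G_0 = 13. HB_4(13) = 3·4 + 1. Bump = 16. G_1 = 15.
G_1 = 15. HB_5(15) = 3·5. Bump = 18. G_2 = 17.
G_2 = 17. HB_6(17) = 2·6 + 5. Bump = 19. G_3 = 18.
G_3 = 18. HB_7(18) = 2·7 + 4. Bump = 20. G_4 = 19.

13, 15, 17, 18, 19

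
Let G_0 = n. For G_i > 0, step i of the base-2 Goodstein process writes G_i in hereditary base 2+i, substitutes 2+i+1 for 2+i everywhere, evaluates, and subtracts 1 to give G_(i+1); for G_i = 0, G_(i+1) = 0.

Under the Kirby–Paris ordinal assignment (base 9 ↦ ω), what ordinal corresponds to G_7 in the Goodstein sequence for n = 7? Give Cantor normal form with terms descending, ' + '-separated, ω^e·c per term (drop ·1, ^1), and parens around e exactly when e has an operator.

ω^7·7 + ω^6·7 + ω^5·7 + ω^4·7 + ω^3·7 + ω^2·7 + ω·7 + 6

G_0 = 7. HB_2(7) = 2^2 + 2 + 1. Bump = 31. G_1 = 30.
G_1 = 30. HB_3(30) = 3^3 + 3. Bump = 260. G_2 = 259.
G_2 = 259. HB_4(259) = 4^4 + 3. Bump = 3128. G_3 = 3127.
G_3 = 3127. HB_5(3127) = 5^5 + 2. Bump = 46658. G_4 = 46657.
G_4 = 46657. HB_6(46657) = 6^6 + 1. Bump = 823544. G_5 = 823543.
G_5 = 823543. HB_7(823543) = 7^7. Bump = 16777216. G_6 = 16777215.
G_6 = 16777215. HB_8(16777215) = 7·8^7 + 7·8^6 + 7·8^5 + 7·8^4 + 7·8^3 + 7·8^2 + 7·8 + 7. Bump = 37665880. G_7 = 37665879.
G_7 = 37665879. HB_9(37665879) = 7·9^7 + 7·9^6 + 7·9^5 + 7·9^4 + 7·9^3 + 7·9^2 + 7·9 + 6. Bump = 77777776. G_8 = 77777775.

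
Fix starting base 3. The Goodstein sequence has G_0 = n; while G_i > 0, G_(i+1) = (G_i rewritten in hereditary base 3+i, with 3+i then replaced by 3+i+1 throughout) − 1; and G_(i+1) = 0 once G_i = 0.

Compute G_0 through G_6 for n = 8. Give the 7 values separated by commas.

G_0=8  [base 3] 2·3 + 2  →[3↦4]→  2·4 + 2 = 10  −1 ⇒ G_1=9
G_1=9  [base 4] 2·4 + 1  →[4↦5]→  2·5 + 1 = 11  −1 ⇒ G_2=10
G_2=10  [base 5] 2·5  →[5↦6]→  2·6 = 12  −1 ⇒ G_3=11
G_3=11  [base 6] 6 + 5  →[6↦7]→  7 + 5 = 12  −1 ⇒ G_4=11
G_4=11  [base 7] 7 + 4  →[7↦8]→  8 + 4 = 12  −1 ⇒ G_5=11
G_5=11  [base 8] 8 + 3  →[8↦9]→  9 + 3 = 12  −1 ⇒ G_6=11

8, 9, 10, 11, 11, 11, 11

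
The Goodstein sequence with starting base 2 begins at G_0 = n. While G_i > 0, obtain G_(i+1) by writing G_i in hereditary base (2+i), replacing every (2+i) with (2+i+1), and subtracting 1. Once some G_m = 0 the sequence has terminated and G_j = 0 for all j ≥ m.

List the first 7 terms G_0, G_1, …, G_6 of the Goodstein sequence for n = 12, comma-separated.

base 2: 12 = 2^(2 + 1) + 2^2; at 3: 3^(3 + 1) + 3^3 = 108; next = 107
base 3: 107 = 3^(3 + 1) + 2·3^2 + 2·3 + 2; at 4: 4^(4 + 1) + 2·4^2 + 2·4 + 2 = 1066; next = 1065
base 4: 1065 = 4^(4 + 1) + 2·4^2 + 2·4 + 1; at 5: 5^(5 + 1) + 2·5^2 + 2·5 + 1 = 15686; next = 15685
base 5: 15685 = 5^(5 + 1) + 2·5^2 + 2·5; at 6: 6^(6 + 1) + 2·6^2 + 2·6 = 280020; next = 280019
base 6: 280019 = 6^(6 + 1) + 2·6^2 + 6 + 5; at 7: 7^(7 + 1) + 2·7^2 + 7 + 5 = 5764911; next = 5764910
base 7: 5764910 = 7^(7 + 1) + 2·7^2 + 7 + 4; at 8: 8^(8 + 1) + 2·8^2 + 8 + 4 = 134217868; next = 134217867

12, 107, 1065, 15685, 280019, 5764910, 134217867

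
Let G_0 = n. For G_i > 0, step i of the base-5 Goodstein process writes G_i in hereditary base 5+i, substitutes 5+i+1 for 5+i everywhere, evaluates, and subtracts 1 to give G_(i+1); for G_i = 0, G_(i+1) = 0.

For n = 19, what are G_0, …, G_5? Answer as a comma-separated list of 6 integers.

(0) 19|_5 = 3·5 + 4 ↦ 3·6 + 4|_6 = 22 ⇒ 21
(1) 21|_6 = 3·6 + 3 ↦ 3·7 + 3|_7 = 24 ⇒ 23
(2) 23|_7 = 3·7 + 2 ↦ 3·8 + 2|_8 = 26 ⇒ 25
(3) 25|_8 = 3·8 + 1 ↦ 3·9 + 1|_9 = 28 ⇒ 27
(4) 27|_9 = 3·9 ↦ 3·10|_10 = 30 ⇒ 29

19, 21, 23, 25, 27, 29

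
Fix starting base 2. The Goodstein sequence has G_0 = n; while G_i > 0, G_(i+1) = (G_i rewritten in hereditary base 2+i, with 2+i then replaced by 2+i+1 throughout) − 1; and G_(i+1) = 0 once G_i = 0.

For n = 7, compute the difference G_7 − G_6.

20888664

[0] 7 ≡ 2^2 + 2 + 1 (base 2). Lift 3: 31. −1: 30.
[1] 30 ≡ 3^3 + 3 (base 3). Lift 4: 260. −1: 259.
[2] 259 ≡ 4^4 + 3 (base 4). Lift 5: 3128. −1: 3127.
[3] 3127 ≡ 5^5 + 2 (base 5). Lift 6: 46658. −1: 46657.
[4] 46657 ≡ 6^6 + 1 (base 6). Lift 7: 823544. −1: 823543.
[5] 823543 ≡ 7^7 (base 7). Lift 8: 16777216. −1: 16777215.
[6] 16777215 ≡ 7·8^7 + 7·8^6 + 7·8^5 + 7·8^4 + 7·8^3 + 7·8^2 + 7·8 + 7 (base 8). Lift 9: 37665880. −1: 37665879.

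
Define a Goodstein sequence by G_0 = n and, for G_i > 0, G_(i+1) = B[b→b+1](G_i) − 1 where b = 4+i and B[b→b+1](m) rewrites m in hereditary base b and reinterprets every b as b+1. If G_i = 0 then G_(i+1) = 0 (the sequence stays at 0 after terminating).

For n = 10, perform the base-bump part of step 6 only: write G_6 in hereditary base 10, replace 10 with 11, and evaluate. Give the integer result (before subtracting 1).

14

step 0: 10 = 2·4 + 2; sub 5 for 4: 2·5 + 2; = 12; G_1 = 12−1 = 11
step 1: 11 = 2·5 + 1; sub 6 for 5: 2·6 + 1; = 13; G_2 = 13−1 = 12
step 2: 12 = 2·6; sub 7 for 6: 2·7; = 14; G_3 = 14−1 = 13
step 3: 13 = 7 + 6; sub 8 for 7: 8 + 6; = 14; G_4 = 14−1 = 13
step 4: 13 = 8 + 5; sub 9 for 8: 9 + 5; = 14; G_5 = 14−1 = 13
step 5: 13 = 9 + 4; sub 10 for 9: 10 + 4; = 14; G_6 = 14−1 = 13
step 6: 13 = 10 + 3; sub 11 for 10: 11 + 3; = 14; G_7 = 14−1 = 13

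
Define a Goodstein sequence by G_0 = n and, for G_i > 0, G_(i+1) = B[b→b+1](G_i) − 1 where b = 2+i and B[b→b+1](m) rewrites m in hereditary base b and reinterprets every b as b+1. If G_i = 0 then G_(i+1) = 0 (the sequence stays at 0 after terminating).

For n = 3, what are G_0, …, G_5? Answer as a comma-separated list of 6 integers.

3, 3, 3, 2, 1, 0

[0] 3 ≡ 2 + 1 (base 2). Lift 3: 4. −1: 3.
[1] 3 ≡ 3 (base 3). Lift 4: 4. −1: 3.
[2] 3 ≡ 3 (base 4). Lift 5: 3. −1: 2.
[3] 2 ≡ 2 (base 5). Lift 6: 2. −1: 1.
[4] 1 ≡ 1 (base 6). Lift 7: 1. −1: 0.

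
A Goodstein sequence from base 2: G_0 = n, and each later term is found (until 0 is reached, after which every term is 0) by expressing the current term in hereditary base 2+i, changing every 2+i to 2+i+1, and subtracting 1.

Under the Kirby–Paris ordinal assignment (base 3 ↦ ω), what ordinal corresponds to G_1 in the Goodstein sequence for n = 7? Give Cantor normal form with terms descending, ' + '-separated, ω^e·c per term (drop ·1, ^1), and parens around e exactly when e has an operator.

(0) 7|_2 = 2^2 + 2 + 1 ↦ 3^3 + 3 + 1|_3 = 31 ⇒ 30
(1) 30|_3 = 3^3 + 3 ↦ 4^4 + 4|_4 = 260 ⇒ 259

ω^ω + ω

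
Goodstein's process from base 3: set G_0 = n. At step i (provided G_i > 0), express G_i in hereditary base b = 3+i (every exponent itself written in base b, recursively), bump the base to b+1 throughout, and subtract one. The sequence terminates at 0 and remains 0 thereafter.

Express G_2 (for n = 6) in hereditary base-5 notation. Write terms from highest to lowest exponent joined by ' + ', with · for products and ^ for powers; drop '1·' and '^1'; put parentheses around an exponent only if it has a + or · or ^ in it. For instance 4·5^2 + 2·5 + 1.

(0) 6|_3 = 2·3 ↦ 2·4|_4 = 8 ⇒ 7
(1) 7|_4 = 4 + 3 ↦ 5 + 3|_5 = 8 ⇒ 7
(2) 7|_5 = 5 + 2 ↦ 6 + 2|_6 = 8 ⇒ 7

5 + 2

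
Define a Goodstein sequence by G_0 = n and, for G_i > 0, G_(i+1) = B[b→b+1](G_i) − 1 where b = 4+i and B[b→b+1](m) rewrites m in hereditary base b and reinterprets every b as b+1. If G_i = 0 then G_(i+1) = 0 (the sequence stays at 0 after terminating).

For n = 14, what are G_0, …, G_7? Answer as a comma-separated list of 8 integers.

G_0=14  [base 4] 3·4 + 2  →[4↦5]→  3·5 + 2 = 17  −1 ⇒ G_1=16
G_1=16  [base 5] 3·5 + 1  →[5↦6]→  3·6 + 1 = 19  −1 ⇒ G_2=18
G_2=18  [base 6] 3·6  →[6↦7]→  3·7 = 21  −1 ⇒ G_3=20
G_3=20  [base 7] 2·7 + 6  →[7↦8]→  2·8 + 6 = 22  −1 ⇒ G_4=21
G_4=21  [base 8] 2·8 + 5  →[8↦9]→  2·9 + 5 = 23  −1 ⇒ G_5=22
G_5=22  [base 9] 2·9 + 4  →[9↦10]→  2·10 + 4 = 24  −1 ⇒ G_6=23
G_6=23  [base 10] 2·10 + 3  →[10↦11]→  2·11 + 3 = 25  −1 ⇒ G_7=24

14, 16, 18, 20, 21, 22, 23, 24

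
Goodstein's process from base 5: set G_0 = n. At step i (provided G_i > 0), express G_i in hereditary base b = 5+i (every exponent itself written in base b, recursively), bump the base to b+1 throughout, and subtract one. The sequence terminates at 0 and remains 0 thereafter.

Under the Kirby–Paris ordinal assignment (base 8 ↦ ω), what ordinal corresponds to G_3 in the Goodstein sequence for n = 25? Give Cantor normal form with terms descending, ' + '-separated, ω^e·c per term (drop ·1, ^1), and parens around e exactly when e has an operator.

G_0 = 25. HB_5(25) = 5^2. Bump = 36. G_1 = 35.
G_1 = 35. HB_6(35) = 5·6 + 5. Bump = 40. G_2 = 39.
G_2 = 39. HB_7(39) = 5·7 + 4. Bump = 44. G_3 = 43.

ω·5 + 3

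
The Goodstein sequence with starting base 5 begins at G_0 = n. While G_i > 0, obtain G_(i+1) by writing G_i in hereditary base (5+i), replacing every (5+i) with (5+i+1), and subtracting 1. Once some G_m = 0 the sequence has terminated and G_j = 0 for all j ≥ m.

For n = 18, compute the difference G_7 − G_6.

G_0 = 18. HB_5(18) = 3·5 + 3. Bump = 21. G_1 = 20.
G_1 = 20. HB_6(20) = 3·6 + 2. Bump = 23. G_2 = 22.
G_2 = 22. HB_7(22) = 3·7 + 1. Bump = 25. G_3 = 24.
G_3 = 24. HB_8(24) = 3·8. Bump = 27. G_4 = 26.
G_4 = 26. HB_9(26) = 2·9 + 8. Bump = 28. G_5 = 27.
G_5 = 27. HB_10(27) = 2·10 + 7. Bump = 29. G_6 = 28.
G_6 = 28. HB_11(28) = 2·11 + 6. Bump = 30. G_7 = 29.

1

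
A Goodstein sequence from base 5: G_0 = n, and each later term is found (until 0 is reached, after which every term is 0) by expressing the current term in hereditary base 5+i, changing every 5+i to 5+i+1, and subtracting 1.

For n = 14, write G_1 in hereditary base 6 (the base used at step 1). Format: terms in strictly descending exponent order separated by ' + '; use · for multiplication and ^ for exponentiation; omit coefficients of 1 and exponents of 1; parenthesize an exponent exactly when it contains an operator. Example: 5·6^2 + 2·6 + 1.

2·6 + 3

[0] 14 ≡ 2·5 + 4 (base 5). Lift 6: 16. −1: 15.
[1] 15 ≡ 2·6 + 3 (base 6). Lift 7: 17. −1: 16.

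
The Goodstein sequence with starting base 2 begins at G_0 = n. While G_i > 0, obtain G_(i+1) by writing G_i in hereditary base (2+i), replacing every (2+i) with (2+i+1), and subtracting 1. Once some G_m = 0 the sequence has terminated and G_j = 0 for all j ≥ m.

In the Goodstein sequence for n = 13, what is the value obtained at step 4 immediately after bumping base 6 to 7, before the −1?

5765999

i=0: 13 = 2^(2 + 1) + 2^2 + 1 (b=2); 2→3: 3^(3 + 1) + 3^3 + 1 = 109; 109−1 = 108
i=1: 108 = 3^(3 + 1) + 3^3 (b=3); 3→4: 4^(4 + 1) + 4^4 = 1280; 1280−1 = 1279
i=2: 1279 = 4^(4 + 1) + 3·4^3 + 3·4^2 + 3·4 + 3 (b=4); 4→5: 5^(5 + 1) + 3·5^3 + 3·5^2 + 3·5 + 3 = 16093; 16093−1 = 16092
i=3: 16092 = 5^(5 + 1) + 3·5^3 + 3·5^2 + 3·5 + 2 (b=5); 5→6: 6^(6 + 1) + 3·6^3 + 3·6^2 + 3·6 + 2 = 280712; 280712−1 = 280711
i=4: 280711 = 6^(6 + 1) + 3·6^3 + 3·6^2 + 3·6 + 1 (b=6); 6→7: 7^(7 + 1) + 3·7^3 + 3·7^2 + 3·7 + 1 = 5765999; 5765999−1 = 5765998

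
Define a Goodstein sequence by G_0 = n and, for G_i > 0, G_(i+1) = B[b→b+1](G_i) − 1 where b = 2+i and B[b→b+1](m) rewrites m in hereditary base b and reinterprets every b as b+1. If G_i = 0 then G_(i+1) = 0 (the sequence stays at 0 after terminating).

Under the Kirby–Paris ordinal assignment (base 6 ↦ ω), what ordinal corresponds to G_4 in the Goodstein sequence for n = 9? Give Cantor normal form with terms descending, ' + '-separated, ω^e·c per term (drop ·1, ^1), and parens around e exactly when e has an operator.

G_0 = 9. HB_2(9) = 2^(2 + 1) + 1. Bump = 82. G_1 = 81.
G_1 = 81. HB_3(81) = 3^(3 + 1). Bump = 1024. G_2 = 1023.
G_2 = 1023. HB_4(1023) = 3·4^4 + 3·4^3 + 3·4^2 + 3·4 + 3. Bump = 9843. G_3 = 9842.
G_3 = 9842. HB_5(9842) = 3·5^5 + 3·5^3 + 3·5^2 + 3·5 + 2. Bump = 140744. G_4 = 140743.
G_4 = 140743. HB_6(140743) = 3·6^6 + 3·6^3 + 3·6^2 + 3·6 + 1. Bump = 2471827. G_5 = 2471826.

ω^ω·3 + ω^3·3 + ω^2·3 + ω·3 + 1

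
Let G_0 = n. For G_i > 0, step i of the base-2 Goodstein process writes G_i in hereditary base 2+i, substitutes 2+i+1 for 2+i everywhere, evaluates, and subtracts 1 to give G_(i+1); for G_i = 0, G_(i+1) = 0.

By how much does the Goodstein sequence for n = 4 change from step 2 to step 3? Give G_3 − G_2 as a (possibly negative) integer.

19

step 0: 4 = 2^2; sub 3 for 2: 3^3; = 27; G_1 = 27−1 = 26
step 1: 26 = 2·3^2 + 2·3 + 2; sub 4 for 3: 2·4^2 + 2·4 + 2; = 42; G_2 = 42−1 = 41
step 2: 41 = 2·4^2 + 2·4 + 1; sub 5 for 4: 2·5^2 + 2·5 + 1; = 61; G_3 = 61−1 = 60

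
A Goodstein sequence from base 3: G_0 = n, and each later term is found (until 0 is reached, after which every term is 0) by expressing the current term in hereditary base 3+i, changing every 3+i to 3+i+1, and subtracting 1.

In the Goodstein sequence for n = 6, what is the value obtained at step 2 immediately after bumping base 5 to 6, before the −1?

G_0 = 6. HB_3(6) = 2·3. Bump = 8. G_1 = 7.
G_1 = 7. HB_4(7) = 4 + 3. Bump = 8. G_2 = 7.
G_2 = 7. HB_5(7) = 5 + 2. Bump = 8. G_3 = 7.

8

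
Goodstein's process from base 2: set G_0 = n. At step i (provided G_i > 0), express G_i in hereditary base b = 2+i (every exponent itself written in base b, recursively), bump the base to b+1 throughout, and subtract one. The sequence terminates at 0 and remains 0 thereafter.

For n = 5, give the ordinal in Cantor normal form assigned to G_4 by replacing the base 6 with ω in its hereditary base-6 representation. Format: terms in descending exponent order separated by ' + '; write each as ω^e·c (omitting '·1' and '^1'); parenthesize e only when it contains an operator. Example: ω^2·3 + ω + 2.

ω^3·3 + ω^2·3 + ω·3 + 1

base 2: 5 = 2^2 + 1; at 3: 3^3 + 1 = 28; next = 27
base 3: 27 = 3^3; at 4: 4^4 = 256; next = 255
base 4: 255 = 3·4^3 + 3·4^2 + 3·4 + 3; at 5: 3·5^3 + 3·5^2 + 3·5 + 3 = 468; next = 467
base 5: 467 = 3·5^3 + 3·5^2 + 3·5 + 2; at 6: 3·6^3 + 3·6^2 + 3·6 + 2 = 776; next = 775
base 6: 775 = 3·6^3 + 3·6^2 + 3·6 + 1; at 7: 3·7^3 + 3·7^2 + 3·7 + 1 = 1198; next = 1197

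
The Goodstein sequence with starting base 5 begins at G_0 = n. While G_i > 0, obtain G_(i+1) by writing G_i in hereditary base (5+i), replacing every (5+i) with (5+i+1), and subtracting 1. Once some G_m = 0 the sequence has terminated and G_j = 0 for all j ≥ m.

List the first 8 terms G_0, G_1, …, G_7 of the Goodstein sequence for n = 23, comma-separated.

23 —HB5→ 4·5 + 3 —bump→ 4·6 + 3 = 27 —(−1)→ 26
26 —HB6→ 4·6 + 2 —bump→ 4·7 + 2 = 30 —(−1)→ 29
29 —HB7→ 4·7 + 1 —bump→ 4·8 + 1 = 33 —(−1)→ 32
32 —HB8→ 4·8 —bump→ 4·9 = 36 —(−1)→ 35
35 —HB9→ 3·9 + 8 —bump→ 3·10 + 8 = 38 —(−1)→ 37
37 —HB10→ 3·10 + 7 —bump→ 3·11 + 7 = 40 —(−1)→ 39
39 —HB11→ 3·11 + 6 —bump→ 3·12 + 6 = 42 —(−1)→ 41

23, 26, 29, 32, 35, 37, 39, 41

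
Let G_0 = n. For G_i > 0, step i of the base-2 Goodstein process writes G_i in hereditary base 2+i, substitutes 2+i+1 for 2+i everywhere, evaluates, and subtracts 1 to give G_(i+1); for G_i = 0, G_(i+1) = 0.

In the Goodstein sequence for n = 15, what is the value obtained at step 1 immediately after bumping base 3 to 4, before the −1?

i=0: 15 = 2^(2 + 1) + 2^2 + 2 + 1 (b=2); 2→3: 3^(3 + 1) + 3^3 + 3 + 1 = 112; 112−1 = 111
i=1: 111 = 3^(3 + 1) + 3^3 + 3 (b=3); 3→4: 4^(4 + 1) + 4^4 + 4 = 1284; 1284−1 = 1283

1284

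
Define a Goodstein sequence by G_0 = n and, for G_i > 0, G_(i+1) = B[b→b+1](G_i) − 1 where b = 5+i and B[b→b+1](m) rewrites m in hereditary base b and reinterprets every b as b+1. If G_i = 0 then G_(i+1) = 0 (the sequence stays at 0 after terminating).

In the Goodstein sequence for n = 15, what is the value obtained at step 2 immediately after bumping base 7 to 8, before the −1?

20

step 0: 15 = 3·5; sub 6 for 5: 3·6; = 18; G_1 = 18−1 = 17
step 1: 17 = 2·6 + 5; sub 7 for 6: 2·7 + 5; = 19; G_2 = 19−1 = 18
step 2: 18 = 2·7 + 4; sub 8 for 7: 2·8 + 4; = 20; G_3 = 20−1 = 19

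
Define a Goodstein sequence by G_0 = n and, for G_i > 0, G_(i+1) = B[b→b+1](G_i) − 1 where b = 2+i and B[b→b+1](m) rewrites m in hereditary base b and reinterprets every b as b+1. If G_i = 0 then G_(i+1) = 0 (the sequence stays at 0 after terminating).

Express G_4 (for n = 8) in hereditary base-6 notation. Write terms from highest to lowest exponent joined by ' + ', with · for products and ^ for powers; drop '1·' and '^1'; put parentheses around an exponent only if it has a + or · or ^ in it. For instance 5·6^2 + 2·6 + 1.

step 0: 8 = 2^(2 + 1); sub 3 for 2: 3^(3 + 1); = 81; G_1 = 81−1 = 80
step 1: 80 = 2·3^3 + 2·3^2 + 2·3 + 2; sub 4 for 3: 2·4^4 + 2·4^2 + 2·4 + 2; = 554; G_2 = 554−1 = 553
step 2: 553 = 2·4^4 + 2·4^2 + 2·4 + 1; sub 5 for 4: 2·5^5 + 2·5^2 + 2·5 + 1; = 6311; G_3 = 6311−1 = 6310
step 3: 6310 = 2·5^5 + 2·5^2 + 2·5; sub 6 for 5: 2·6^6 + 2·6^2 + 2·6; = 93396; G_4 = 93396−1 = 93395
step 4: 93395 = 2·6^6 + 2·6^2 + 6 + 5; sub 7 for 6: 2·7^7 + 2·7^2 + 7 + 5; = 1647196; G_5 = 1647196−1 = 1647195

2·6^6 + 2·6^2 + 6 + 5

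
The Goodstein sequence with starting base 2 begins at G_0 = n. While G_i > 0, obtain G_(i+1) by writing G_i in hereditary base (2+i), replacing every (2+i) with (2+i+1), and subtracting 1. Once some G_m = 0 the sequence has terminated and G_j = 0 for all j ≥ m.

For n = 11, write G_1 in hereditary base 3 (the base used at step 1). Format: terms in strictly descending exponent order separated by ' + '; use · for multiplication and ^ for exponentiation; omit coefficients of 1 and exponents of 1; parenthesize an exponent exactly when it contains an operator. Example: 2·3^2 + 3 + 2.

3^(3 + 1) + 3

[0] 11 ≡ 2^(2 + 1) + 2 + 1 (base 2). Lift 3: 85. −1: 84.
[1] 84 ≡ 3^(3 + 1) + 3 (base 3). Lift 4: 1028. −1: 1027.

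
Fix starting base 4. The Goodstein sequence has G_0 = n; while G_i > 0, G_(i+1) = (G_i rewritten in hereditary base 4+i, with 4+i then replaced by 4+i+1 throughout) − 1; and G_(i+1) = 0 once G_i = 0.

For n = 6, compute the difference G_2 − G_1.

0

(0) 6|_4 = 4 + 2 ↦ 5 + 2|_5 = 7 ⇒ 6
(1) 6|_5 = 5 + 1 ↦ 6 + 1|_6 = 7 ⇒ 6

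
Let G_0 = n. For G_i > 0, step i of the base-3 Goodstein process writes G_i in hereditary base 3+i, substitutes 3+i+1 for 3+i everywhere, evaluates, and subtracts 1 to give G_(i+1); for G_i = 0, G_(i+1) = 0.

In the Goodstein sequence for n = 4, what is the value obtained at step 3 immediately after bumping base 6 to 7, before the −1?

3

(0) 4|_3 = 3 + 1 ↦ 4 + 1|_4 = 5 ⇒ 4
(1) 4|_4 = 4 ↦ 5|_5 = 5 ⇒ 4
(2) 4|_5 = 4 ↦ 4|_6 = 4 ⇒ 3
(3) 3|_6 = 3 ↦ 3|_7 = 3 ⇒ 2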